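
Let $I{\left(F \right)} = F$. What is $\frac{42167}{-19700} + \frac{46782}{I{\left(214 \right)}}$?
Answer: $\frac{456290831}{2107900} \approx 216.47$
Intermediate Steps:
$\frac{42167}{-19700} + \frac{46782}{I{\left(214 \right)}} = \frac{42167}{-19700} + \frac{46782}{214} = 42167 \left(- \frac{1}{19700}\right) + 46782 \cdot \frac{1}{214} = - \frac{42167}{19700} + \frac{23391}{107} = \frac{456290831}{2107900}$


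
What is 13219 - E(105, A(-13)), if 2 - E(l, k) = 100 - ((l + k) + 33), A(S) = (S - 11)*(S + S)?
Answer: 12555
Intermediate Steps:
A(S) = 2*S*(-11 + S) (A(S) = (-11 + S)*(2*S) = 2*S*(-11 + S))
E(l, k) = -65 + k + l (E(l, k) = 2 - (100 - ((l + k) + 33)) = 2 - (100 - ((k + l) + 33)) = 2 - (100 - (33 + k + l)) = 2 - (100 + (-33 - k - l)) = 2 - (67 - k - l) = 2 + (-67 + k + l) = -65 + k + l)
13219 - E(105, A(-13)) = 13219 - (-65 + 2*(-13)*(-11 - 13) + 105) = 13219 - (-65 + 2*(-13)*(-24) + 105) = 13219 - (-65 + 624 + 105) = 13219 - 1*664 = 13219 - 664 = 12555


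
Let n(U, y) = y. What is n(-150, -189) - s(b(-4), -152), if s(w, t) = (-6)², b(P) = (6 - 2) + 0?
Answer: -225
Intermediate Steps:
b(P) = 4 (b(P) = 4 + 0 = 4)
s(w, t) = 36
n(-150, -189) - s(b(-4), -152) = -189 - 1*36 = -189 - 36 = -225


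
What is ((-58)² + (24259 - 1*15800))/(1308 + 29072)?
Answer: 1689/4340 ≈ 0.38917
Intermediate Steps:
((-58)² + (24259 - 1*15800))/(1308 + 29072) = (3364 + (24259 - 15800))/30380 = (3364 + 8459)*(1/30380) = 11823*(1/30380) = 1689/4340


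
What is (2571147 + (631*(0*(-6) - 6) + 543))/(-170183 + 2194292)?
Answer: 855968/674703 ≈ 1.2687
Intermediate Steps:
(2571147 + (631*(0*(-6) - 6) + 543))/(-170183 + 2194292) = (2571147 + (631*(0 - 6) + 543))/2024109 = (2571147 + (631*(-6) + 543))*(1/2024109) = (2571147 + (-3786 + 543))*(1/2024109) = (2571147 - 3243)*(1/2024109) = 2567904*(1/2024109) = 855968/674703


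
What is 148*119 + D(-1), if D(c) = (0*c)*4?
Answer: 17612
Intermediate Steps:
D(c) = 0 (D(c) = 0*4 = 0)
148*119 + D(-1) = 148*119 + 0 = 17612 + 0 = 17612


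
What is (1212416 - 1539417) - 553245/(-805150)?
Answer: -52656860381/161030 ≈ -3.2700e+5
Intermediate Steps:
(1212416 - 1539417) - 553245/(-805150) = -327001 - 553245*(-1/805150) = -327001 + 110649/161030 = -52656860381/161030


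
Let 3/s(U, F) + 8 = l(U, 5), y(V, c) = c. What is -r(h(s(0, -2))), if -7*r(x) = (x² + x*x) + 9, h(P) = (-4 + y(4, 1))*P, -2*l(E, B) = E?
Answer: 369/224 ≈ 1.6473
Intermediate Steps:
l(E, B) = -E/2
s(U, F) = 3/(-8 - U/2)
h(P) = -3*P (h(P) = (-4 + 1)*P = -3*P)
r(x) = -9/7 - 2*x²/7 (r(x) = -((x² + x*x) + 9)/7 = -((x² + x²) + 9)/7 = -(2*x² + 9)/7 = -(9 + 2*x²)/7 = -9/7 - 2*x²/7)
-r(h(s(0, -2))) = -(-9/7 - 2*324/(16 + 0)²/7) = -(-9/7 - 2*(-(-18)/16)²/7) = -(-9/7 - 2*(-3*(-3/8))²/7) = -(-9/7 - 2*(9/8)²/7) = -(-9/7 - 2/7*81/64) = -(-9/7 - 81/224) = -1*(-369/224) = 369/224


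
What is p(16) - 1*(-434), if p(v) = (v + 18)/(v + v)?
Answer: 6961/16 ≈ 435.06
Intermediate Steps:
p(v) = (18 + v)/(2*v) (p(v) = (18 + v)/((2*v)) = (1/(2*v))*(18 + v) = (18 + v)/(2*v))
p(16) - 1*(-434) = (½)*(18 + 16)/16 - 1*(-434) = (½)*(1/16)*34 + 434 = 17/16 + 434 = 6961/16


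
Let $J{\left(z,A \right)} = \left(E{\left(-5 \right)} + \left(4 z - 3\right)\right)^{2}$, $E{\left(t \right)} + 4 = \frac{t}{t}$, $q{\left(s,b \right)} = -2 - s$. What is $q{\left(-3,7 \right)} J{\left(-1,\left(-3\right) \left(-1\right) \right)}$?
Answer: $100$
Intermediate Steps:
$E{\left(t \right)} = -3$ ($E{\left(t \right)} = -4 + \frac{t}{t} = -4 + 1 = -3$)
$J{\left(z,A \right)} = \left(-6 + 4 z\right)^{2}$ ($J{\left(z,A \right)} = \left(-3 + \left(4 z - 3\right)\right)^{2} = \left(-3 + \left(-3 + 4 z\right)\right)^{2} = \left(-6 + 4 z\right)^{2}$)
$q{\left(-3,7 \right)} J{\left(-1,\left(-3\right) \left(-1\right) \right)} = \left(-2 - -3\right) 4 \left(-3 + 2 \left(-1\right)\right)^{2} = \left(-2 + 3\right) 4 \left(-3 - 2\right)^{2} = 1 \cdot 4 \left(-5\right)^{2} = 1 \cdot 4 \cdot 25 = 1 \cdot 100 = 100$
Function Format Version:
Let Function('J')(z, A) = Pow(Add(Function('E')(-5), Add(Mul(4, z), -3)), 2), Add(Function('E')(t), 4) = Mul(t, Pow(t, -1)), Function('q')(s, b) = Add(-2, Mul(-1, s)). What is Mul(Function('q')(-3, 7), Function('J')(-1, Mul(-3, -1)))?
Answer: 100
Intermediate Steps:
Function('E')(t) = -3 (Function('E')(t) = Add(-4, Mul(t, Pow(t, -1))) = Add(-4, 1) = -3)
Function('J')(z, A) = Pow(Add(-6, Mul(4, z)), 2) (Function('J')(z, A) = Pow(Add(-3, Add(Mul(4, z), -3)), 2) = Pow(Add(-3, Add(-3, Mul(4, z))), 2) = Pow(Add(-6, Mul(4, z)), 2))
Mul(Function('q')(-3, 7), Function('J')(-1, Mul(-3, -1))) = Mul(Add(-2, Mul(-1, -3)), Mul(4, Pow(Add(-3, Mul(2, -1)), 2))) = Mul(Add(-2, 3), Mul(4, Pow(Add(-3, -2), 2))) = Mul(1, Mul(4, Pow(-5, 2))) = Mul(1, Mul(4, 25)) = Mul(1, 100) = 100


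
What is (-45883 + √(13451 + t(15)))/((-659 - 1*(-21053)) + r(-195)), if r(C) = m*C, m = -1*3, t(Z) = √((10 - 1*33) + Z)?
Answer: -45883/20979 + √(13451 + 2*I*√2)/20979 ≈ -2.1816 + 5.8124e-7*I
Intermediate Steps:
t(Z) = √(-23 + Z) (t(Z) = √((10 - 33) + Z) = √(-23 + Z))
m = -3
r(C) = -3*C
(-45883 + √(13451 + t(15)))/((-659 - 1*(-21053)) + r(-195)) = (-45883 + √(13451 + √(-23 + 15)))/((-659 - 1*(-21053)) - 3*(-195)) = (-45883 + √(13451 + √(-8)))/((-659 + 21053) + 585) = (-45883 + √(13451 + 2*I*√2))/(20394 + 585) = (-45883 + √(13451 + 2*I*√2))/20979 = (-45883 + √(13451 + 2*I*√2))*(1/20979) = -45883/20979 + √(13451 + 2*I*√2)/20979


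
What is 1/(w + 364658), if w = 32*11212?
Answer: 1/723442 ≈ 1.3823e-6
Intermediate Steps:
w = 358784
1/(w + 364658) = 1/(358784 + 364658) = 1/723442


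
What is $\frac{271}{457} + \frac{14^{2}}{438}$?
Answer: $\frac{104135}{100083} \approx 1.0405$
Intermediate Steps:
$\frac{271}{457} + \frac{14^{2}}{438} = 271 \cdot \frac{1}{457} + 196 \cdot \frac{1}{438} = \frac{271}{457} + \frac{98}{219} = \frac{104135}{100083}$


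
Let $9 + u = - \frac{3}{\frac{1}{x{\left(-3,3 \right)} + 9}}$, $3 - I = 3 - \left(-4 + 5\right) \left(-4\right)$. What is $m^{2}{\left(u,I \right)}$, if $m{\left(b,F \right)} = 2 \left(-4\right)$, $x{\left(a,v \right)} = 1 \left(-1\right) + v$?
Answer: $64$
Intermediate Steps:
$x{\left(a,v \right)} = -1 + v$
$I = -4$ ($I = 3 - \left(3 - \left(-4 + 5\right) \left(-4\right)\right) = 3 - \left(3 - 1 \left(-4\right)\right) = 3 - \left(3 - -4\right) = 3 - \left(3 + 4\right) = 3 - 7 = -4$)
$u = -42$ ($u = -9 - \frac{3}{\frac{1}{\left(-1 + 3\right) + 9}} = -9 - \frac{3}{\frac{1}{2 + 9}} = -9 - \frac{3}{\frac{1}{11}} = -9 - 3 \frac{1}{\frac{1}{11}} = -9 - 33 = -42$)
$m{\left(b,F \right)} = -8$
$m^{2}{\left(u,I \right)} = \left(-8\right)^{2} = 64$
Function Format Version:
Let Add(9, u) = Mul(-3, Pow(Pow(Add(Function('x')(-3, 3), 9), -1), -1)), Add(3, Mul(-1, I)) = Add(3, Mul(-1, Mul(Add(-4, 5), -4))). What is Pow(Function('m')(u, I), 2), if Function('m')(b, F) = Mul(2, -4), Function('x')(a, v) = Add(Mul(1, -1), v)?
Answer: 64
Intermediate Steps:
Function('x')(a, v) = Add(-1, v)
I = -4 (I = Add(3, Mul(-1, Add(3, Mul(-1, Mul(Add(-4, 5), -4))))) = Add(3, Mul(-1, Add(3, Mul(-1, Mul(1, -4))))) = Add(3, Mul(-1, Add(3, Mul(-1, -4)))) = Add(3, Mul(-1, Add(3, 4))) = Add(3, Mul(-1, 7)) = Add(3, -7) = -4)
u = -42 (u = Add(-9, Mul(-3, Pow(Pow(Add(Add(-1, 3), 9), -1), -1))) = Add(-9, Mul(-3, Pow(Pow(Add(2, 9), -1), -1))) = Add(-9, Mul(-3, Pow(Pow(11, -1), -1))) = Add(-9, Mul(-3, Pow(Rational(1, 11), -1))) = Add(-9, Mul(-3, 11)) = Add(-9, -33) = -42)
Function('m')(b, F) = -8
Pow(Function('m')(u, I), 2) = Pow(-8, 2) = 64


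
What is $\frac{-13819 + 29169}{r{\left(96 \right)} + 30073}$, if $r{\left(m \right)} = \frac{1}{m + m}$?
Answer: $\frac{2947200}{5774017} \approx 0.51042$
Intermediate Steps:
$r{\left(m \right)} = \frac{1}{2 m}$
$\frac{-13819 + 29169}{r{\left(96 \right)} + 30073} = \frac{-13819 + 29169}{\frac{1}{2 \cdot 96} + 30073} = \frac{15350}{\frac{1}{2} \cdot \frac{1}{96} + 30073} = \frac{15350}{\frac{1}{192} + 30073} = \frac{15350}{\frac{5774017}{192}} = 15350 \cdot \frac{192}{5774017} = \frac{2947200}{5774017}$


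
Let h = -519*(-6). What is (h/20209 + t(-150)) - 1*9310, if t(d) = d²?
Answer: 266559824/20209 ≈ 13190.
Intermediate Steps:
h = 3114
(h/20209 + t(-150)) - 1*9310 = (3114/20209 + (-150)²) - 1*9310 = (3114*(1/20209) + 22500) - 9310 = (3114/20209 + 22500) - 9310 = 454705614/20209 - 9310 = 266559824/20209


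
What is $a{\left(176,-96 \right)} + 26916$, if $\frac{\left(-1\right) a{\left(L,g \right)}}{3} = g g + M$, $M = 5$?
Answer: $-747$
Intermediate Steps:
$a{\left(L,g \right)} = -15 - 3 g^{2}$ ($a{\left(L,g \right)} = - 3 \left(g g + 5\right) = - 3 \left(g^{2} + 5\right) = - 3 \left(5 + g^{2}\right) = -15 - 3 g^{2}$)
$a{\left(176,-96 \right)} + 26916 = \left(-15 - 3 \left(-96\right)^{2}\right) + 26916 = \left(-15 - 27648\right) + 26916 = -27663 + 26916 = -747$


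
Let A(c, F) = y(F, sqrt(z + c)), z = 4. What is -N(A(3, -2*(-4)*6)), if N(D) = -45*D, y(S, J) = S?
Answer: 2160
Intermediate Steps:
A(c, F) = F
-N(A(3, -2*(-4)*6)) = -(-45)*-2*(-4)*6 = -(-45)*8*6 = -(-45)*48 = -1*(-2160) = 2160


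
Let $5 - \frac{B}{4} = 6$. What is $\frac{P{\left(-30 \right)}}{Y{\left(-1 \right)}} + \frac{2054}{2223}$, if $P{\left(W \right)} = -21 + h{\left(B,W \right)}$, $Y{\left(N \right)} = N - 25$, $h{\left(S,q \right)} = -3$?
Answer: $\frac{4106}{2223} \approx 1.8471$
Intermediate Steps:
$B = -4$ ($B = 20 - 24 = -4$)
$Y{\left(N \right)} = -25 + N$
$P{\left(W \right)} = -24$ ($P{\left(W \right)} = -21 - 3 = -24$)
$\frac{P{\left(-30 \right)}}{Y{\left(-1 \right)}} + \frac{2054}{2223} = - \frac{24}{-25 - 1} + \frac{2054}{2223} = - \frac{24}{-26} + 2054 \cdot \frac{1}{2223} = \left(-24\right) \left(- \frac{1}{26}\right) + \frac{158}{171} = \frac{12}{13} + \frac{158}{171} = \frac{4106}{2223}$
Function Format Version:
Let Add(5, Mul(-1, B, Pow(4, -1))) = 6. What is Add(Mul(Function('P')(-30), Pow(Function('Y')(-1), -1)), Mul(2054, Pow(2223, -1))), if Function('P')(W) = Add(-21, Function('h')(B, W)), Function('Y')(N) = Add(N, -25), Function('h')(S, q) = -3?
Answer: Rational(4106, 2223) ≈ 1.8471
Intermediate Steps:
B = -4 (B = Add(20, Mul(-4, 6)) = Add(20, -24) = -4)
Function('Y')(N) = Add(-25, N)
Function('P')(W) = -24 (Function('P')(W) = Add(-21, -3) = -24)
Add(Mul(Function('P')(-30), Pow(Function('Y')(-1), -1)), Mul(2054, Pow(2223, -1))) = Add(Mul(-24, Pow(Add(-25, -1), -1)), Mul(2054, Pow(2223, -1))) = Add(Mul(-24, Pow(-26, -1)), Mul(2054, Rational(1, 2223))) = Add(Mul(-24, Rational(-1, 26)), Rational(158, 171)) = Add(Rational(12, 13), Rational(158, 171)) = Rational(4106, 2223)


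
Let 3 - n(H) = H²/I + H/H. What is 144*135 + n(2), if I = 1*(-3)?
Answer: 58330/3 ≈ 19443.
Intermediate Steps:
I = -3
n(H) = 2 + H²/3 (n(H) = 3 - (H²/(-3) + H/H) = 3 - (H²*(-⅓) + 1) = 3 - (-H²/3 + 1) = 3 - (1 - H²/3) = 3 + (-1 + H²/3) = 2 + H²/3)
144*135 + n(2) = 144*135 + (2 + (⅓)*2²) = 19440 + (2 + (⅓)*4) = 19440 + (2 + 4/3) = 19440 + 10/3 = 58330/3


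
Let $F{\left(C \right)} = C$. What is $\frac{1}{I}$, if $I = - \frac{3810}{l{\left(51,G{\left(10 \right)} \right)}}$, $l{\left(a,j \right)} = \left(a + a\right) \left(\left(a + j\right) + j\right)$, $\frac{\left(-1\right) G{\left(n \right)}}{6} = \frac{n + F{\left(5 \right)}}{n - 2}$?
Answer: $- \frac{969}{1270} \approx -0.76299$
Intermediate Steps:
$G{\left(n \right)} = - \frac{6 \left(5 + n\right)}{-2 + n}$ ($G{\left(n \right)} = - 6 \frac{n + 5}{n - 2} = - 6 \frac{5 + n}{-2 + n} = - \frac{6 \left(5 + n\right)}{-2 + n}$)
$l{\left(a,j \right)} = 2 a \left(a + 2 j\right)$
$I = - \frac{1270}{969}$ ($I = - \frac{3810}{2 \cdot 51 \left(51 + 2 \frac{6 \left(-5 - 10\right)}{-2 + 10}\right)} = - \frac{3810}{2 \cdot 51 \left(51 + 2 \frac{6 \left(-5 - 10\right)}{8}\right)} = - \frac{3810}{2 \cdot 51 \left(51 + 2 \cdot 6 \cdot \frac{1}{8} \left(-15\right)\right)} = - \frac{3810}{2 \cdot 51 \left(51 + 2 \left(- \frac{45}{4}\right)\right)} = - \frac{3810}{2 \cdot 51 \left(51 - \frac{45}{2}\right)} = - \frac{3810}{2 \cdot 51 \cdot \frac{57}{2}} = - \frac{3810}{2907} = \left(-3810\right) \frac{1}{2907} = - \frac{1270}{969} \approx -1.3106$)
$\frac{1}{I} = \frac{1}{- \frac{1270}{969}} = - \frac{969}{1270}$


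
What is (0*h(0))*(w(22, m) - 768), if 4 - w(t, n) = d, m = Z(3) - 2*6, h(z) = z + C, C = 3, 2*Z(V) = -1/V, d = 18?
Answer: 0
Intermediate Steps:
Z(V) = -1/(2*V) (Z(V) = (-1/V)/2 = -1/(2*V))
h(z) = 3 + z (h(z) = z + 3 = 3 + z)
m = -73/6 (m = -½/3 - 2*6 = -½*⅓ - 12 = -⅙ - 12 = -73/6 ≈ -12.167)
w(t, n) = -14 (w(t, n) = 4 - 1*18 = 4 - 18 = -14)
(0*h(0))*(w(22, m) - 768) = (0*(3 + 0))*(-14 - 768) = (0*3)*(-782) = 0*(-782) = 0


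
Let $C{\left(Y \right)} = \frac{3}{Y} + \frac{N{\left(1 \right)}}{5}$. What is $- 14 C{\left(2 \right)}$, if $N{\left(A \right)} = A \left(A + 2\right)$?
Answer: $- \frac{147}{5} \approx -29.4$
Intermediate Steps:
$N{\left(A \right)} = A \left(2 + A\right)$
$C{\left(Y \right)} = \frac{3}{5} + \frac{3}{Y}$ ($C{\left(Y \right)} = \frac{3}{Y} + \frac{1 \left(2 + 1\right)}{5} = \frac{3}{Y} + 1 \cdot 3 \cdot \frac{1}{5} = \frac{3}{Y} + 3 \cdot \frac{1}{5} = \frac{3}{Y} + \frac{3}{5} = \frac{3}{5} + \frac{3}{Y}$)
$- 14 C{\left(2 \right)} = - 14 \left(\frac{3}{5} + \frac{3}{2}\right) = - \frac{14 \cdot 21}{10} = \left(-1\right) \frac{147}{5} = - \frac{147}{5}$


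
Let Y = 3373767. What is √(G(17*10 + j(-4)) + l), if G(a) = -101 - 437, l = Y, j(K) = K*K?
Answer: √3373229 ≈ 1836.6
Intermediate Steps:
j(K) = K²
l = 3373767
G(a) = -538
√(G(17*10 + j(-4)) + l) = √(-538 + 3373767) = √3373229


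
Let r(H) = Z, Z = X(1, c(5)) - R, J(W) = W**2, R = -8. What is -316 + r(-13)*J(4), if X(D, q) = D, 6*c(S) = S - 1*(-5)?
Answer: -172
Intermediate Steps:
c(S) = 5/6 + S/6 (c(S) = (S - 1*(-5))/6 = (S + 5)/6 = (5 + S)/6 = 5/6 + S/6)
Z = 9 (Z = 1 - 1*(-8) = 1 + 8 = 9)
r(H) = 9
-316 + r(-13)*J(4) = -316 + 9*4**2 = -316 + 9*16 = -316 + 144 = -172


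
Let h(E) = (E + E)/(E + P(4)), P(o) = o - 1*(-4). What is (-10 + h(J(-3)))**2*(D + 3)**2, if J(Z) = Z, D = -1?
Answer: 12544/25 ≈ 501.76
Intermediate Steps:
P(o) = 4 + o (P(o) = o + 4 = 4 + o)
h(E) = 2*E/(8 + E) (h(E) = (E + E)/(E + (4 + 4)) = (2*E)/(E + 8) = (2*E)/(8 + E) = 2*E/(8 + E))
(-10 + h(J(-3)))**2*(D + 3)**2 = (-10 + 2*(-3)/(8 - 3))**2*(-1 + 3)**2 = (-10 + 2*(-3)/5)**2*2**2 = (-10 + 2*(-3)*(1/5))**2*4 = (-10 - 6/5)**2*4 = (-56/5)**2*4 = (3136/25)*4 = 12544/25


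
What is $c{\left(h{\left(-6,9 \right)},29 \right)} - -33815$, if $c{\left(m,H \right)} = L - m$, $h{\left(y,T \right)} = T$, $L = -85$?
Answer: $33721$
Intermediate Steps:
$c{\left(m,H \right)} = -85 - m$
$c{\left(h{\left(-6,9 \right)},29 \right)} - -33815 = \left(-85 - 9\right) - -33815 = \left(-85 - 9\right) + 33815 = -94 + 33815 = 33721$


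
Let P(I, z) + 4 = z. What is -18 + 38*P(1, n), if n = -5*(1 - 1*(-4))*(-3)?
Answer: 2680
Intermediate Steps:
n = 75 (n = -5*(1 + 4)*(-3) = -5*5*(-3) = -25*(-3) = 75)
P(I, z) = -4 + z
-18 + 38*P(1, n) = -18 + 38*(-4 + 75) = -18 + 38*71 = -18 + 2698 = 2680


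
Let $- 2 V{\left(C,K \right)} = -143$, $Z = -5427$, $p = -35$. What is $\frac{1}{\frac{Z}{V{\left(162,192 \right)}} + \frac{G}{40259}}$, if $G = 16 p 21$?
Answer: $- \frac{5757037}{438652866} \approx -0.013124$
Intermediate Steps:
$V{\left(C,K \right)} = \frac{143}{2}$ ($V{\left(C,K \right)} = \left(- \frac{1}{2}\right) \left(-143\right) = \frac{143}{2}$)
$G = -11760$ ($G = 16 \left(-35\right) 21 = \left(-560\right) 21 = -11760$)
$\frac{1}{\frac{Z}{V{\left(162,192 \right)}} + \frac{G}{40259}} = \frac{1}{- \frac{5427}{\frac{143}{2}} - \frac{11760}{40259}} = \frac{1}{\left(-5427\right) \frac{2}{143} - \frac{11760}{40259}} = \frac{1}{- \frac{10854}{143} - \frac{11760}{40259}} = \frac{1}{- \frac{438652866}{5757037}} = - \frac{5757037}{438652866}$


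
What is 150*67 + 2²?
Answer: 10054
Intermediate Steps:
150*67 + 2² = 10050 + 4 = 10054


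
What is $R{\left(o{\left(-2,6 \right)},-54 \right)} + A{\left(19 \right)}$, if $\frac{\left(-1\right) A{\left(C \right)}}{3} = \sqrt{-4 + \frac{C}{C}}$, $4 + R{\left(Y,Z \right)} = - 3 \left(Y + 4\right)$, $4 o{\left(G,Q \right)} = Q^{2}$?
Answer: $-43 - 3 i \sqrt{3} \approx -43.0 - 5.1962 i$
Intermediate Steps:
$o{\left(G,Q \right)} = \frac{Q^{2}}{4}$
$R{\left(Y,Z \right)} = -16 - 3 Y$ ($R{\left(Y,Z \right)} = -4 - 3 \left(Y + 4\right) = -4 - 3 \left(4 + Y\right) = -4 - \left(12 + 3 Y\right) = -16 - 3 Y$)
$A{\left(C \right)} = - 3 i \sqrt{3}$ ($A{\left(C \right)} = - 3 \sqrt{-4 + \frac{C}{C}} = - 3 \sqrt{-4 + 1} = - 3 \sqrt{-3} = - 3 i \sqrt{3}$)
$R{\left(o{\left(-2,6 \right)},-54 \right)} + A{\left(19 \right)} = \left(-16 - 3 \frac{6^{2}}{4}\right) - 3 i \sqrt{3} = \left(-16 - 3 \cdot \frac{1}{4} \cdot 36\right) - 3 i \sqrt{3} = \left(-16 - 27\right) - 3 i \sqrt{3} = -43 - 3 i \sqrt{3}$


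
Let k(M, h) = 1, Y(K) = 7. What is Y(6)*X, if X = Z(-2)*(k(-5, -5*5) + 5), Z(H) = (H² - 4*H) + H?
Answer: 420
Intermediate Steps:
Z(H) = H² - 3*H
X = 60 (X = (-2*(-3 - 2))*(1 + 5) = -2*(-5)*6 = 10*6 = 60)
Y(6)*X = 7*60 = 420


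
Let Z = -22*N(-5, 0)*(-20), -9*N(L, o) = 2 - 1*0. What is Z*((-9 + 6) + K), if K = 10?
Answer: -6160/9 ≈ -684.44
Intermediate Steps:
N(L, o) = -2/9 (N(L, o) = -(2 - 1*0)/9 = -(2 + 0)/9 = -⅑*2 = -2/9)
Z = -880/9 (Z = -22*(-2/9)*(-20) = (44/9)*(-20) = -880/9 ≈ -97.778)
Z*((-9 + 6) + K) = -880*((-9 + 6) + 10)/9 = -880*(-3 + 10)/9 = -880/9*7 = -6160/9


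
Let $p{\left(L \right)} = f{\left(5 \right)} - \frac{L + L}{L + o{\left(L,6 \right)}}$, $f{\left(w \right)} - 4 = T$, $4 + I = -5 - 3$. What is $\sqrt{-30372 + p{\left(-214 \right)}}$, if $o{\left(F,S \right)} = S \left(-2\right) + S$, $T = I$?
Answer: $\frac{i \sqrt{91905385}}{55} \approx 174.3 i$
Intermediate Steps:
$I = -12$ ($I = -4 - 8 = -12$)
$T = -12$
$o{\left(F,S \right)} = - S$ ($o{\left(F,S \right)} = - 2 S + S = - S$)
$f{\left(w \right)} = -8$ ($f{\left(w \right)} = 4 - 12 = -8$)
$p{\left(L \right)} = -8 - \frac{2 L}{-6 + L}$ ($p{\left(L \right)} = -8 - \frac{L + L}{L - 6} = -8 - \frac{2 L}{L - 6} = -8 - \frac{2 L}{-6 + L}$)
$\sqrt{-30372 + p{\left(-214 \right)}} = \sqrt{-30372 + \frac{2 \left(24 - -1070\right)}{-6 - 214}} = \sqrt{-30372 + \frac{2 \left(24 + 1070\right)}{-220}} = \sqrt{-30372 + 2 \left(- \frac{1}{220}\right) 1094} = \sqrt{-30372 - \frac{547}{55}} = \sqrt{- \frac{1671007}{55}} = \frac{i \sqrt{91905385}}{55}$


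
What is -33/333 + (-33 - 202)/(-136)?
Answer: 24589/15096 ≈ 1.6288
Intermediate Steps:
-33/333 + (-33 - 202)/(-136) = -33*1/333 - 235*(-1/136) = -11/111 + 235/136 = 24589/15096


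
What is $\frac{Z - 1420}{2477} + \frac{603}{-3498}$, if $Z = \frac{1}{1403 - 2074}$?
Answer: $- \frac{131369523}{176179102} \approx -0.74566$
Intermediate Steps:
$Z = - \frac{1}{671}$ ($Z = \frac{1}{-671} = - \frac{1}{671} \approx -0.0014903$)
$\frac{Z - 1420}{2477} + \frac{603}{-3498} = \frac{- \frac{1}{671} - 1420}{2477} + \frac{603}{-3498} = \left(- \frac{1}{671} - 1420\right) \frac{1}{2477} + 603 \left(- \frac{1}{3498}\right) = \left(- \frac{952821}{671}\right) \frac{1}{2477} - \frac{201}{1166} = - \frac{952821}{1662067} - \frac{201}{1166} = - \frac{131369523}{176179102}$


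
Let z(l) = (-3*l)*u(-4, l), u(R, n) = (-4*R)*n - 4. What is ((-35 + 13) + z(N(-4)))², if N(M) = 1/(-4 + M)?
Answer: 9409/16 ≈ 588.06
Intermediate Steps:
u(R, n) = -4 - 4*R*n (u(R, n) = -4*R*n - 4 = -4 - 4*R*n)
z(l) = -3*l*(-4 + 16*l) (z(l) = (-3*l)*(-4 - 4*(-4)*l) = (-3*l)*(-4 + 16*l) = -3*l*(-4 + 16*l))
((-35 + 13) + z(N(-4)))² = ((-35 + 13) + 12*(1 - 4/(-4 - 4))/(-4 - 4))² = (-22 + 12*(1 - 4/(-8))/(-8))² = (-22 + 12*(-⅛)*(1 - 4*(-⅛)))² = (-22 + 12*(-⅛)*(1 + ½))² = (-22 + 12*(-⅛)*(3/2))² = (-22 - 9/4)² = (-97/4)² = 9409/16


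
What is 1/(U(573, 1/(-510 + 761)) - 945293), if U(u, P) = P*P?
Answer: -63001/59554404292 ≈ -1.0579e-6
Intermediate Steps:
U(u, P) = P**2
1/(U(573, 1/(-510 + 761)) - 945293) = 1/((1/(-510 + 761))**2 - 945293) = 1/((1/251)**2 - 945293) = 1/(1/63001 - 945293) = 1/(-59554404292/63001) = -63001/59554404292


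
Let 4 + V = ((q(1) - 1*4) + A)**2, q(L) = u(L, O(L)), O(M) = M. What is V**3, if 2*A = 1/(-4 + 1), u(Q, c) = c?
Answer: 10218313/46656 ≈ 219.01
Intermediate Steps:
q(L) = L
A = -1/6 (A = 1/(2*(-4 + 1)) = (1/2)/(-3) = (1/2)*(-1/3) = -1/6 ≈ -0.16667)
V = 217/36 (V = -4 + ((1 - 1*4) - 1/6)**2 = -4 + ((1 - 4) - 1/6)**2 = -4 + (-3 - 1/6)**2 = -4 + (-19/6)**2 = -4 + 361/36 = 217/36 ≈ 6.0278)
V**3 = (217/36)**3 = 10218313/46656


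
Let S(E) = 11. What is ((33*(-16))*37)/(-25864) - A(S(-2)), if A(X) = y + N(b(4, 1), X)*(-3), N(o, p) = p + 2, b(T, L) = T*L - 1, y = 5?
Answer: 112364/3233 ≈ 34.755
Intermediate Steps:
b(T, L) = -1 + L*T (b(T, L) = L*T - 1 = -1 + L*T)
N(o, p) = 2 + p
A(X) = -1 - 3*X (A(X) = 5 + (2 + X)*(-3) = 5 + (-6 - 3*X) = -1 - 3*X)
((33*(-16))*37)/(-25864) - A(S(-2)) = ((33*(-16))*37)/(-25864) - (-1 - 3*11) = -528*37*(-1/25864) - (-1 - 33) = -19536*(-1/25864) - 1*(-34) = 2442/3233 + 34 = 112364/3233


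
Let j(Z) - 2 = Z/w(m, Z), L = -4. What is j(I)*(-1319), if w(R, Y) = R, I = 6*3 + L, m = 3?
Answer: -26380/3 ≈ -8793.3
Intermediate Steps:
I = 14 (I = 6*3 - 4 = 18 - 4 = 14)
j(Z) = 2 + Z/3
j(I)*(-1319) = (2 + (⅓)*14)*(-1319) = (2 + 14/3)*(-1319) = (20/3)*(-1319) = -26380/3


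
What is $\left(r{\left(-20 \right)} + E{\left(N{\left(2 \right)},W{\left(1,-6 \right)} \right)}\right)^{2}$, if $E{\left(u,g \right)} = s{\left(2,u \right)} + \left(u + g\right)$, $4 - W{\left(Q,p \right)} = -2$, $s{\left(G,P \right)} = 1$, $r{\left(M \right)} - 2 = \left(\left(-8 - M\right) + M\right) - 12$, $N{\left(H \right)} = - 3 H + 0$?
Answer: $289$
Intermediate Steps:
$N{\left(H \right)} = - 3 H$
$r{\left(M \right)} = -18$ ($r{\left(M \right)} = 2 + \left(\left(\left(-8 - M\right) + M\right) - 12\right) = 2 - 20 = -18$)
$W{\left(Q,p \right)} = 6$ ($W{\left(Q,p \right)} = 4 - -2 = 4 + 2 = 6$)
$E{\left(u,g \right)} = 1 + g + u$ ($E{\left(u,g \right)} = 1 + \left(u + g\right) = 1 + \left(g + u\right) = 1 + g + u$)
$\left(r{\left(-20 \right)} + E{\left(N{\left(2 \right)},W{\left(1,-6 \right)} \right)}\right)^{2} = \left(-18 + \left(1 + 6 - 6\right)\right)^{2} = \left(-18 + 1\right)^{2} = \left(-17\right)^{2} = 289$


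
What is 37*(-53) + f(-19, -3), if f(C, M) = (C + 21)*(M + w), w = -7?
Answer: -1981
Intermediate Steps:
f(C, M) = (-7 + M)*(21 + C) (f(C, M) = (C + 21)*(M - 7) = (21 + C)*(-7 + M) = (-7 + M)*(21 + C))
37*(-53) + f(-19, -3) = 37*(-53) + (-147 - 7*(-19) + 21*(-3) - 19*(-3)) = -1961 + (-147 + 133 - 63 + 57) = -1961 - 20 = -1981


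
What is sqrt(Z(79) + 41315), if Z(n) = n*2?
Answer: sqrt(41473) ≈ 203.65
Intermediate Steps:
Z(n) = 2*n
sqrt(Z(79) + 41315) = sqrt(2*79 + 41315) = sqrt(158 + 41315) = sqrt(41473)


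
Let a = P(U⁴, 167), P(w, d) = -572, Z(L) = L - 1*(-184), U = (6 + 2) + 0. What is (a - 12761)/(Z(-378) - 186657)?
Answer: 13333/186851 ≈ 0.071356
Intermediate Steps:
U = 8 (U = 8 + 0 = 8)
Z(L) = 184 + L (Z(L) = L + 184 = 184 + L)
a = -572
(a - 12761)/(Z(-378) - 186657) = (-572 - 12761)/((184 - 378) - 186657) = -13333/(-194 - 186657) = -13333/(-186851) = -13333*(-1/186851) = 13333/186851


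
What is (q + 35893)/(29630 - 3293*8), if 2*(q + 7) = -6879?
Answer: 64893/6572 ≈ 9.8742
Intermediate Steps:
q = -6893/2 (q = -7 + (1/2)*(-6879) = -7 - 6879/2 = -6893/2 ≈ -3446.5)
(q + 35893)/(29630 - 3293*8) = (-6893/2 + 35893)/(29630 - 3293*8) = 64893/(2*(29630 - 26344)) = (64893/2)/3286 = (64893/2)*(1/3286) = 64893/6572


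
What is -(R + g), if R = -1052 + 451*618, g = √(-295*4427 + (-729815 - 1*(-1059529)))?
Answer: -277666 - I*√976251 ≈ -2.7767e+5 - 988.05*I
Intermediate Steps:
g = I*√976251 (g = √(-1305965 + (-729815 + 1059529)) = √(-1305965 + 329714) = √(-976251) = I*√976251 ≈ 988.05*I)
R = 277666 (R = -1052 + 278718 = 277666)
-(R + g) = -(277666 + I*√976251) = -277666 - I*√976251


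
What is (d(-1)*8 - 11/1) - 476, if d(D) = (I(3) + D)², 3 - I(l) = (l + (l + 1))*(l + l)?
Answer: 12313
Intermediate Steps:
I(l) = 3 - 2*l*(1 + 2*l) (I(l) = 3 - (l + (l + 1))*(l + l) = 3 - (l + (1 + l))*2*l = 3 - (1 + 2*l)*2*l = 3 - 2*l*(1 + 2*l))
d(D) = (-39 + D)² (d(D) = ((3 - 4*3² - 2*3) + D)² = ((3 - 4*9 - 6) + D)² = ((3 - 36 - 6) + D)² = (-39 + D)²)
(d(-1)*8 - 11/1) - 476 = ((-39 - 1)²*8 - 11/1) - 476 = ((-40)²*8 - 11*1) - 476 = (1600*8 - 11) - 476 = (12800 - 11) - 476 = 12789 - 476 = 12313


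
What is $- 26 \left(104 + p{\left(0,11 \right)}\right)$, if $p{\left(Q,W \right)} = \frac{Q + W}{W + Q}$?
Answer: $-2730$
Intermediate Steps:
$p{\left(Q,W \right)} = 1$ ($p{\left(Q,W \right)} = \frac{Q + W}{Q + W} = 1$)
$- 26 \left(104 + p{\left(0,11 \right)}\right) = - 26 \left(104 + 1\right) = \left(-26\right) 105 = -2730$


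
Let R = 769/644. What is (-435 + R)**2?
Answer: 78048155641/414736 ≈ 1.8819e+5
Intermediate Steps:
R = 769/644 (R = 769*(1/644) = 769/644 ≈ 1.1941)
(-435 + R)**2 = (-435 + 769/644)**2 = (-279371/644)**2 = 78048155641/414736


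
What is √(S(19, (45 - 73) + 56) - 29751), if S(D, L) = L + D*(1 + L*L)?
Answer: 2*I*√3702 ≈ 121.69*I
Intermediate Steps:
S(D, L) = L + D*(1 + L²)
√(S(19, (45 - 73) + 56) - 29751) = √((19 + ((45 - 73) + 56) + 19*((45 - 73) + 56)²) - 29751) = √((19 + (-28 + 56) + 19*(-28 + 56)²) - 29751) = √((19 + 28 + 19*28²) - 29751) = √((19 + 28 + 19*784) - 29751) = √((19 + 28 + 14896) - 29751) = √(14943 - 29751) = √(-14808) = 2*I*√3702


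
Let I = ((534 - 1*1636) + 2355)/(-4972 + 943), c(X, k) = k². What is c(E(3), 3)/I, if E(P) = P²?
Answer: -36261/1253 ≈ -28.939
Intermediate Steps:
I = -1253/4029 (I = ((534 - 1636) + 2355)/(-4029) = (-1102 + 2355)*(-1/4029) = 1253*(-1/4029) = -1253/4029 ≈ -0.31100)
c(E(3), 3)/I = 3²/(-1253/4029) = 9*(-4029/1253) = -36261/1253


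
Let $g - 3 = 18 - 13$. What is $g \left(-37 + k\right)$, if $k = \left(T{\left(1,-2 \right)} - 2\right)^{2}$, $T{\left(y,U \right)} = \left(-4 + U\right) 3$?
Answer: $2904$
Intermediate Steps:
$T{\left(y,U \right)} = -12 + 3 U$
$g = 8$ ($g = 3 + \left(18 - 13\right) = 3 + 5 = 8$)
$k = 400$ ($k = \left(\left(-12 + 3 \left(-2\right)\right) - 2\right)^{2} = \left(\left(-12 - 6\right) - 2\right)^{2} = \left(-18 - 2\right)^{2} = \left(-20\right)^{2} = 400$)
$g \left(-37 + k\right) = 8 \left(-37 + 400\right) = 8 \cdot 363 = 2904$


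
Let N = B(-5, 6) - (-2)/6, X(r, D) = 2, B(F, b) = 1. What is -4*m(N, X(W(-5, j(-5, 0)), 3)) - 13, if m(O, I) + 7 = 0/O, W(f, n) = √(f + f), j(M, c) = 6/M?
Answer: 15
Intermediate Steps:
W(f, n) = √2*√f (W(f, n) = √(2*f) = √2*√f)
N = 4/3 (N = 1 - (-2)/6 = 1 - 1*(-⅓) = 1 + ⅓ = 4/3 ≈ 1.3333)
m(O, I) = -7 (m(O, I) = -7 + 0/O = -7 + 0 = -7)
-4*m(N, X(W(-5, j(-5, 0)), 3)) - 13 = -4*(-7) - 13 = 28 - 13 = 15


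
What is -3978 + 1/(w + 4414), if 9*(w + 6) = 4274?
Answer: -174817179/43946 ≈ -3978.0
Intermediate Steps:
w = 4220/9 (w = -6 + (⅑)*4274 = -6 + 4274/9 = 4220/9 ≈ 468.89)
-3978 + 1/(w + 4414) = -3978 + 1/(4220/9 + 4414) = -3978 + 1/(43946/9) = -3978 + 9/43946 = -174817179/43946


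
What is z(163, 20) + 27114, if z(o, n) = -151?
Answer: 26963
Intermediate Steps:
z(163, 20) + 27114 = -151 + 27114 = 26963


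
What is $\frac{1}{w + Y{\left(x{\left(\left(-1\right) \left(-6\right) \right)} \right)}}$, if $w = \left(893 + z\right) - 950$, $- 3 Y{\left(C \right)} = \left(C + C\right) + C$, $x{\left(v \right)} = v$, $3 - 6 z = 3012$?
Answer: $- \frac{2}{1129} \approx -0.0017715$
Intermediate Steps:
$z = - \frac{1003}{2}$ ($z = \frac{1}{2} - 502 = - \frac{1003}{2} \approx -501.5$)
$Y{\left(C \right)} = - C$ ($Y{\left(C \right)} = - \frac{\left(C + C\right) + C}{3} = - \frac{2 C + C}{3} = - \frac{3 C}{3} = - C$)
$w = - \frac{1117}{2}$ ($w = \left(893 - \frac{1003}{2}\right) - 950 = \frac{783}{2} - 950 = - \frac{1117}{2} \approx -558.5$)
$\frac{1}{w + Y{\left(x{\left(\left(-1\right) \left(-6\right) \right)} \right)}} = \frac{1}{- \frac{1117}{2} - \left(-1\right) \left(-6\right)} = \frac{1}{- \frac{1117}{2} - 6} = \frac{1}{- \frac{1129}{2}} = - \frac{2}{1129}$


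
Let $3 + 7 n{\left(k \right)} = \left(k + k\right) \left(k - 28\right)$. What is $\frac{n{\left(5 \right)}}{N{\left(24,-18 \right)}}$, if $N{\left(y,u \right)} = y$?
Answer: $- \frac{233}{168} \approx -1.3869$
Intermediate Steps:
$n{\left(k \right)} = - \frac{3}{7} + \frac{2 k \left(-28 + k\right)}{7}$ ($n{\left(k \right)} = - \frac{3}{7} + \frac{\left(k + k\right) \left(k - 28\right)}{7} = - \frac{3}{7} + \frac{2 k \left(-28 + k\right)}{7}$)
$\frac{n{\left(5 \right)}}{N{\left(24,-18 \right)}} = \frac{- \frac{3}{7} - 40 + \frac{2 \cdot 5^{2}}{7}}{24} = \left(- \frac{3}{7} - 40 + \frac{2}{7} \cdot 25\right) \frac{1}{24} = \left(- \frac{3}{7} - 40 + \frac{50}{7}\right) \frac{1}{24} = \left(- \frac{233}{7}\right) \frac{1}{24} = - \frac{233}{168}$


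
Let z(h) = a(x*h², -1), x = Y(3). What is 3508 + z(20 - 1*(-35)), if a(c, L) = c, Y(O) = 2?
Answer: 9558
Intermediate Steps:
x = 2
z(h) = 2*h²
3508 + z(20 - 1*(-35)) = 3508 + 2*(20 - 1*(-35))² = 3508 + 2*(20 + 35)² = 3508 + 2*55² = 3508 + 2*3025 = 3508 + 6050 = 9558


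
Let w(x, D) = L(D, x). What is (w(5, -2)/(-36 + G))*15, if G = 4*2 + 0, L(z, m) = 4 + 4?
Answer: -30/7 ≈ -4.2857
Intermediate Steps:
L(z, m) = 8
w(x, D) = 8
G = 8 (G = 8 + 0 = 8)
(w(5, -2)/(-36 + G))*15 = (8/(-36 + 8))*15 = (8/(-28))*15 = -1/28*8*15 = -2/7*15 = -30/7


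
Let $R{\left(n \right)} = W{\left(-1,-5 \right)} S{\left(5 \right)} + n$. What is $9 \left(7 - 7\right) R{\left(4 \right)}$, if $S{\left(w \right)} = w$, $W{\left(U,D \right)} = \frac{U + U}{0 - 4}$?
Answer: $0$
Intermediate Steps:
$W{\left(U,D \right)} = - \frac{U}{2}$ ($W{\left(U,D \right)} = \frac{2 U}{-4} = 2 U \left(- \frac{1}{4}\right) = - \frac{U}{2}$)
$R{\left(n \right)} = \frac{5}{2} + n$ ($R{\left(n \right)} = \left(- \frac{1}{2}\right) \left(-1\right) 5 + n = \frac{1}{2} \cdot 5 + n = \frac{5}{2} + n$)
$9 \left(7 - 7\right) R{\left(4 \right)} = 9 \left(7 - 7\right) \left(\frac{5}{2} + 4\right) = 9 \cdot 0 \cdot \frac{13}{2} = 0 \cdot \frac{13}{2} = 0$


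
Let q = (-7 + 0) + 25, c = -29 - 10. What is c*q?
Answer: -702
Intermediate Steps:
c = -39
q = 18 (q = -7 + 25 = 18)
c*q = -39*18 = -702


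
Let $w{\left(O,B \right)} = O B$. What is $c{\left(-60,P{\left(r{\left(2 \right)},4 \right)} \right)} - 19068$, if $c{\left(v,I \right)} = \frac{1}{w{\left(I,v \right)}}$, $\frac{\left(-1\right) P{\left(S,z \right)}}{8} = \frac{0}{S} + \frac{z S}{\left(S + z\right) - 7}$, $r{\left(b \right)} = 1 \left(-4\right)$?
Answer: $- \frac{146442233}{7680} \approx -19068.0$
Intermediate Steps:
$w{\left(O,B \right)} = B O$
$r{\left(b \right)} = -4$
$P{\left(S,z \right)} = - \frac{8 S z}{-7 + S + z}$ ($P{\left(S,z \right)} = - 8 \left(\frac{0}{S} + \frac{z S}{\left(S + z\right) - 7}\right) = - 8 \left(0 + \frac{S z}{-7 + S + z}\right) = - 8 \frac{S z}{-7 + S + z} = - \frac{8 S z}{-7 + S + z}$)
$c{\left(v,I \right)} = \frac{1}{I v}$ ($c{\left(v,I \right)} = \frac{1}{v I} = \frac{1}{I v}$)
$c{\left(-60,P{\left(r{\left(2 \right)},4 \right)} \right)} - 19068 = \frac{1}{\left(-8\right) \left(-4\right) 4 \frac{1}{-7 - 4 + 4} \left(-60\right)} - 19068 = \frac{1}{\left(-8\right) \left(-4\right) 4 \frac{1}{-7}} \left(- \frac{1}{60}\right) - 19068 = \frac{1}{\left(-8\right) \left(-4\right) 4 \left(- \frac{1}{7}\right)} \left(- \frac{1}{60}\right) - 19068 = \frac{1}{- \frac{128}{7}} \left(- \frac{1}{60}\right) - 19068 = \left(- \frac{7}{128}\right) \left(- \frac{1}{60}\right) - 19068 = \frac{7}{7680} - 19068 = - \frac{146442233}{7680}$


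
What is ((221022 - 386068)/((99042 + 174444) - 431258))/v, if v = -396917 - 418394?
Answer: -11789/9188089078 ≈ -1.2831e-6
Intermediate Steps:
v = -815311
((221022 - 386068)/((99042 + 174444) - 431258))/v = ((221022 - 386068)/((99042 + 174444) - 431258))/(-815311) = -165046/(273486 - 431258)*(-1/815311) = -165046/(-157772)*(-1/815311) = -165046*(-1/157772)*(-1/815311) = (82523/78886)*(-1/815311) = -11789/9188089078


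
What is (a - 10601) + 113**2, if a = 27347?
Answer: 29515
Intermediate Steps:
(a - 10601) + 113**2 = (27347 - 10601) + 113**2 = 16746 + 12769 = 29515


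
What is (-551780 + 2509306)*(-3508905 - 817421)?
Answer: -8468895629476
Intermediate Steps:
(-551780 + 2509306)*(-3508905 - 817421) = 1957526*(-4326326) = -8468895629476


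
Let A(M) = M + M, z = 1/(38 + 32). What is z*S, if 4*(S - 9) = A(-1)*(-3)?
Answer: 3/20 ≈ 0.15000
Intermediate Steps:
z = 1/70 ≈ 0.014286
A(M) = 2*M
S = 21/2 (S = 9 + ((2*(-1))*(-3))/4 = 9 + (-2*(-3))/4 = 9 + (¼)*6 = 9 + 3/2 = 21/2 ≈ 10.500)
z*S = (1/70)*(21/2) = 3/20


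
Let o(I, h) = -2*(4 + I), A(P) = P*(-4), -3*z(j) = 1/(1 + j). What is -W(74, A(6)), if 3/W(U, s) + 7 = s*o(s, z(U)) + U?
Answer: 3/893 ≈ 0.0033595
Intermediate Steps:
z(j) = -1/(3*(1 + j))
A(P) = -4*P
o(I, h) = -8 - 2*I
W(U, s) = 3/(-7 + U + s*(-8 - 2*s)) (W(U, s) = 3/(-7 + (s*(-8 - 2*s) + U)) = 3/(-7 + (U + s*(-8 - 2*s))) = 3/(-7 + U + s*(-8 - 2*s)))
-W(74, A(6)) = -(-3)/(7 - 1*74 + 2*(-4*6)*(4 - 4*6)) = -(-3)/(7 - 74 + 2*(-24)*(4 - 24)) = -(-3)/(7 - 74 + 2*(-24)*(-20)) = -(-3)/(7 - 74 + 960) = -(-3)/893 = -1*(-3/893) = 3/893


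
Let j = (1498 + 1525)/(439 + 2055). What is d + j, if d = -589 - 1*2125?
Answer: -6765693/2494 ≈ -2712.8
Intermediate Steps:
j = 3023/2494 ≈ 1.2121
d = -2714 (d = -589 - 2125 = -2714)
d + j = -2714 + 3023/2494 = -6765693/2494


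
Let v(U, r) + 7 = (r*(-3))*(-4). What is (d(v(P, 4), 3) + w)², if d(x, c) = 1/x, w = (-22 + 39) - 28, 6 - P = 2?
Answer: 202500/1681 ≈ 120.46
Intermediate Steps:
P = 4 (P = 6 - 1*2 = 6 - 2 = 4)
w = -11 (w = 17 - 28 = -11)
v(U, r) = -7 + 12*r (v(U, r) = -7 + (r*(-3))*(-4) = -7 - 3*r*(-4) = -7 + 12*r)
(d(v(P, 4), 3) + w)² = (1/(-7 + 12*4) - 11)² = (1/(-7 + 48) - 11)² = (1/41 - 11)² = (-450/41)² = 202500/1681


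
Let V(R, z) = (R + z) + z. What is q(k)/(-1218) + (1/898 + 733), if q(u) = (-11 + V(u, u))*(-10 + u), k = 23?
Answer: 13811261/18858 ≈ 732.38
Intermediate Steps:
V(R, z) = R + 2*z
q(u) = (-11 + 3*u)*(-10 + u) (q(u) = (-11 + (u + 2*u))*(-10 + u) = (-11 + 3*u)*(-10 + u))
q(k)/(-1218) + (1/898 + 733) = (110 - 41*23 + 3*23²)/(-1218) + (1/898 + 733) = (110 - 943 + 3*529)*(-1/1218) + (1/898 + 733) = (110 - 943 + 1587)*(-1/1218) + 658235/898 = 754*(-1/1218) + 658235/898 = -13/21 + 658235/898 = 13811261/18858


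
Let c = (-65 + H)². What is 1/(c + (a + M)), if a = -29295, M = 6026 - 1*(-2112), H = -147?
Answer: 1/23787 ≈ 4.2040e-5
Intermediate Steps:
M = 8138 (M = 6026 + 2112 = 8138)
c = 44944 (c = (-65 - 147)² = (-212)² = 44944)
1/(c + (a + M)) = 1/(44944 + (-29295 + 8138)) = 1/(44944 - 21157) = 1/23787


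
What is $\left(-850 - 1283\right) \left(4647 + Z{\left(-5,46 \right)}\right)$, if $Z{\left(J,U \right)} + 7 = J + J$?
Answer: $-9875790$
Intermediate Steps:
$Z{\left(J,U \right)} = -7 + 2 J$ ($Z{\left(J,U \right)} = -7 + \left(J + J\right) = -7 + 2 J$)
$\left(-850 - 1283\right) \left(4647 + Z{\left(-5,46 \right)}\right) = \left(-850 - 1283\right) \left(4647 + \left(-7 + 2 \left(-5\right)\right)\right) = - 2133 \left(4647 - 17\right) = \left(-2133\right) 4630 = -9875790$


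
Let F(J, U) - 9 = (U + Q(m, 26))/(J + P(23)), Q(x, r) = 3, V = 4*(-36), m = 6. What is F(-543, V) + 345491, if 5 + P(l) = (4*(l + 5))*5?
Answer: 1381953/4 ≈ 3.4549e+5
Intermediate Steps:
V = -144
P(l) = 95 + 20*l (P(l) = -5 + (4*(l + 5))*5 = -5 + (4*(5 + l))*5 = -5 + (20 + 4*l)*5 = -5 + (100 + 20*l) = 95 + 20*l)
F(J, U) = 9 + (3 + U)/(555 + J) (F(J, U) = 9 + (U + 3)/(J + (95 + 20*23)) = 9 + (3 + U)/(J + (95 + 460)) = 9 + (3 + U)/(J + 555) = 9 + (3 + U)/(555 + J))
F(-543, V) + 345491 = (4998 - 144 + 9*(-543))/(555 - 543) + 345491 = (4998 - 144 - 4887)/12 + 345491 = (1/12)*(-33) + 345491 = -11/4 + 345491 = 1381953/4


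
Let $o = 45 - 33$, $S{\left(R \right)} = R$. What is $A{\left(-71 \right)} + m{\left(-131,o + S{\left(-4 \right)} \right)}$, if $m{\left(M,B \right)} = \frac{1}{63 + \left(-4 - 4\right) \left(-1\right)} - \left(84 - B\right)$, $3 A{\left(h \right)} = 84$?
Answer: $- \frac{3407}{71} \approx -47.986$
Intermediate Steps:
$A{\left(h \right)} = 28$ ($A{\left(h \right)} = \frac{1}{3} \cdot 84 = 28$)
$o = 12$
$m{\left(M,B \right)} = - \frac{5963}{71} + B$ ($m{\left(M,B \right)} = \frac{1}{63 - -8} + \left(-84 + B\right) = \frac{1}{63 + 8} + \left(-84 + B\right) = \frac{1}{71} + \left(-84 + B\right) = - \frac{5963}{71} + B$)
$A{\left(-71 \right)} + m{\left(-131,o + S{\left(-4 \right)} \right)} = 28 + \left(- \frac{5963}{71} + \left(12 - 4\right)\right) = 28 + \left(- \frac{5963}{71} + 8\right) = 28 - \frac{5395}{71} = - \frac{3407}{71}$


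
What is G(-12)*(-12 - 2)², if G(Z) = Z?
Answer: -2352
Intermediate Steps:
G(-12)*(-12 - 2)² = -12*(-12 - 2)² = -12*(-14)² = -12*196 = -2352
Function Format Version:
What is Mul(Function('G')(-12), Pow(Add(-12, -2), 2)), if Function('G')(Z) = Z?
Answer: -2352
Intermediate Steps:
Mul(Function('G')(-12), Pow(Add(-12, -2), 2)) = Mul(-12, Pow(Add(-12, -2), 2)) = Mul(-12, Pow(-14, 2)) = Mul(-12, 196) = -2352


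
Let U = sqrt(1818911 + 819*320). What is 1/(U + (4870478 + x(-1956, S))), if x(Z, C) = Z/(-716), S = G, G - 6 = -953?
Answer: 156055073129/760063160104201970 - 32041*sqrt(2080991)/760063160104201970 ≈ 2.0526e-7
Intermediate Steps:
G = -947 (G = 6 - 953 = -947)
S = -947
x(Z, C) = -Z/716 (x(Z, C) = Z*(-1/716) = -Z/716)
U = sqrt(2080991) (U = sqrt(1818911 + 262080) = sqrt(2080991) ≈ 1442.6)
1/(U + (4870478 + x(-1956, S))) = 1/(sqrt(2080991) + (4870478 - 1/716*(-1956))) = 1/(sqrt(2080991) + (4870478 + 489/179)) = 1/(sqrt(2080991) + 871816051/179) = 1/(871816051/179 + sqrt(2080991))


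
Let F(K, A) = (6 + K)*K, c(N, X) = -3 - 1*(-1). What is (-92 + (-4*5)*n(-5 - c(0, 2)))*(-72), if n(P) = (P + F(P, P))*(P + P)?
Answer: 110304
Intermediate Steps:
c(N, X) = -2 (c(N, X) = -3 + 1 = -2)
F(K, A) = K*(6 + K)
n(P) = 2*P*(P + P*(6 + P)) (n(P) = (P + P*(6 + P))*(P + P) = (P + P*(6 + P))*(2*P) = 2*P*(P + P*(6 + P)))
(-92 + (-4*5)*n(-5 - c(0, 2)))*(-72) = (-92 + (-4*5)*(2*(-5 - 1*(-2))**2*(7 + (-5 - 1*(-2)))))*(-72) = (-92 - 40*(-5 + 2)**2*(7 + (-5 + 2)))*(-72) = (-92 - 40*(-3)**2*(7 - 3))*(-72) = (-92 - 40*9*4)*(-72) = (-92 - 20*72)*(-72) = (-92 - 1440)*(-72) = -1532*(-72) = 110304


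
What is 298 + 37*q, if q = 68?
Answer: 2814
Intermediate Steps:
298 + 37*q = 298 + 37*68 = 298 + 2516 = 2814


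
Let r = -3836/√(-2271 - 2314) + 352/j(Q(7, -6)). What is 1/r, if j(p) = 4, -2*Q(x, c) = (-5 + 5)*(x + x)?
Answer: 7205/896806 - 137*I*√4585/1793612 ≈ 0.0080341 - 0.005172*I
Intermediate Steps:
Q(x, c) = 0 (Q(x, c) = -(-5 + 5)*(x + x)/2 = -0*2*x = -½*0 = 0)
r = 88 + 548*I*√4585/655 (r = -3836/√(-2271 - 2314) + 352/4 = -3836*(-I*√4585/4585) + 352*(¼) = -3836*(-I*√4585/4585) + 88 = -(-548)*I*√4585/655 + 88 = 548*I*√4585/655 + 88 = 88 + 548*I*√4585/655 ≈ 88.0 + 56.651*I)
1/r = 1/(88 + 548*I*√4585/655)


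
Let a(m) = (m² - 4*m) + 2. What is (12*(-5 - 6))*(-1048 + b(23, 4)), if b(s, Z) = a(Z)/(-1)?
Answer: 138600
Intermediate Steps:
a(m) = 2 + m² - 4*m
b(s, Z) = -2 - Z² + 4*Z (b(s, Z) = (2 + Z² - 4*Z)/(-1) = (2 + Z² - 4*Z)*(-1) = -2 - Z² + 4*Z)
(12*(-5 - 6))*(-1048 + b(23, 4)) = (12*(-5 - 6))*(-1048 + (-2 - 1*4² + 4*4)) = (12*(-11))*(-1048 + (-2 - 1*16 + 16)) = -132*(-1048 + (-2 - 16 + 16)) = -132*(-1048 - 2) = -132*(-1050) = 138600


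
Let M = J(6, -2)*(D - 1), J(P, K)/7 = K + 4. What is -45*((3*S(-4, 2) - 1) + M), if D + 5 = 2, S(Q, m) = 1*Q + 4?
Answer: 2565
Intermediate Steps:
S(Q, m) = 4 + Q (S(Q, m) = Q + 4 = 4 + Q)
J(P, K) = 28 + 7*K (J(P, K) = 7*(K + 4) = 7*(4 + K) = 28 + 7*K)
D = -3 (D = -5 + 2 = -3)
M = -56 (M = (28 + 7*(-2))*(-3 - 1) = (28 - 14)*(-4) = 14*(-4) = -56)
-45*((3*S(-4, 2) - 1) + M) = -45*((3*(4 - 4) - 1) - 56) = -45*((3*0 - 1) - 56) = -45*((0 - 1) - 56) = -45*(-1 - 56) = -45*(-57) = 2565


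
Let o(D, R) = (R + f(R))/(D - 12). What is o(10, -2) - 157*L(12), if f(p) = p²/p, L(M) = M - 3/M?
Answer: -7371/4 ≈ -1842.8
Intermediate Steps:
f(p) = p
o(D, R) = 2*R/(-12 + D) (o(D, R) = (R + R)/(D - 12) = (2*R)/(-12 + D) = 2*R/(-12 + D))
o(10, -2) - 157*L(12) = 2*(-2)/(-12 + 10) - 157*(12 - 3/12) = 2*(-2)/(-2) - 157*(12 - 3*1/12) = 2*(-2)*(-½) - 157*(12 - ¼) = 2 - 157*47/4 = 2 - 7379/4 = -7371/4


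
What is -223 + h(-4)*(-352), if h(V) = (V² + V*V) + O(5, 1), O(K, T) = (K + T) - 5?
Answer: -11839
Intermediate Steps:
O(K, T) = -5 + K + T
h(V) = 1 + 2*V² (h(V) = (V² + V*V) + (-5 + 5 + 1) = (V² + V²) + 1 = 2*V² + 1 = 1 + 2*V²)
-223 + h(-4)*(-352) = -223 + (1 + 2*(-4)²)*(-352) = -223 + (1 + 2*16)*(-352) = -223 + (1 + 32)*(-352) = -223 + 33*(-352) = -223 - 11616 = -11839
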